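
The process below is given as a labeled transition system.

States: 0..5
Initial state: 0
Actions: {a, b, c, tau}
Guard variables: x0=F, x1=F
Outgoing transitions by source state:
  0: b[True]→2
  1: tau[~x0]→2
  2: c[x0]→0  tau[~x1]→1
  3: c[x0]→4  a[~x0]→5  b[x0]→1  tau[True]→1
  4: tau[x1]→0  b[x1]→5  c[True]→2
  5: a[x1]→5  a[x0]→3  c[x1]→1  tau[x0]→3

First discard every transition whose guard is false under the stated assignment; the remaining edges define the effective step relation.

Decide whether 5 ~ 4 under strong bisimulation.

Refine partition for ~:
  P[0] = {{0,1,2,3,4,5}}
  P[1] = {{0},{1,2},{3},{4},{5}}
5 equivalence class(es) (converged in 2)
5∈{5}, 4∈{4}

Answer: NOT BISIMILAR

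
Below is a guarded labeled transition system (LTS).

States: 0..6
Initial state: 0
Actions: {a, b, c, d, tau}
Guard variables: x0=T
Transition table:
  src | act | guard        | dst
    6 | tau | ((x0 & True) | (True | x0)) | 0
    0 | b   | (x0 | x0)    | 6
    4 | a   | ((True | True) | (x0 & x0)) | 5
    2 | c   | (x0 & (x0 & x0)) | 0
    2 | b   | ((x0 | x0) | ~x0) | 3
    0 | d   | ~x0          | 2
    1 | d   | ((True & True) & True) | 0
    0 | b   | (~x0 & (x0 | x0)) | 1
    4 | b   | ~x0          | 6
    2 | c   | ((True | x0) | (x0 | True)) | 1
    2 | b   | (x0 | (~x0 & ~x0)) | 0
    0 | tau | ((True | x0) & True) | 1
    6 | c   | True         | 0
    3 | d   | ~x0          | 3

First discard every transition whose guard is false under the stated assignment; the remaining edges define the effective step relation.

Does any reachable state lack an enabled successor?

Answer: DEADLOCK-FREE

Working:
R = {0,1,6}
  0: b→6  tau→1  [2 out]
  1: d→0  [1 out]
  6: c→0  tau→0  [2 out]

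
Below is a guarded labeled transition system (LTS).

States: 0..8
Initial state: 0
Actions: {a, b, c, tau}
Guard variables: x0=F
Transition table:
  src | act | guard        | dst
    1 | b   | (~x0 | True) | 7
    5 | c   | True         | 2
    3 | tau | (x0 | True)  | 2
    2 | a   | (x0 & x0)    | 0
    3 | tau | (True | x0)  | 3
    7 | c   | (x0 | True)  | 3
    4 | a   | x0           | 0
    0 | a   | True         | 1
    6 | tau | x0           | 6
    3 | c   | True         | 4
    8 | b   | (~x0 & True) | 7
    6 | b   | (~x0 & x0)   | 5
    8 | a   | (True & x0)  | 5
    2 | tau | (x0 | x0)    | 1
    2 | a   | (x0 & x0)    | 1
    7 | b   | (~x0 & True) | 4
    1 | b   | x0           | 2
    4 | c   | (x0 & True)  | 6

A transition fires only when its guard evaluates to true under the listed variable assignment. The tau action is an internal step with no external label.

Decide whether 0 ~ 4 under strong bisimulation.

Answer: NOT BISIMILAR

Trace:
Compute ~ classes (split until stable):
  P[0] = {{0,1,2,3,4,5,6,7,8}}
  P[1] = {{0},{1,8},{2,4,6},{3},{5},{7}}
stable after 2 split(s): 6 block(s)
class of 0: {0}; class of 4: {2,4,6}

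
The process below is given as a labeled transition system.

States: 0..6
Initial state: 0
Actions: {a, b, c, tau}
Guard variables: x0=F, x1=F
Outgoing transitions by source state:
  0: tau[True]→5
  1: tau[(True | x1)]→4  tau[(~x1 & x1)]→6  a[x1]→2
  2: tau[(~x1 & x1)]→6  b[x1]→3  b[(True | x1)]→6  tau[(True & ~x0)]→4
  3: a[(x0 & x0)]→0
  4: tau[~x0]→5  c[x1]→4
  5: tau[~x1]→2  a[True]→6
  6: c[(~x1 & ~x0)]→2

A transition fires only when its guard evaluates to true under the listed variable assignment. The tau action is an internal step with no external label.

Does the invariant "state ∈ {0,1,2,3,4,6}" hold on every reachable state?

Answer: INVARIANT VIOLATED at state 5

Trace:
Safe = {0,1,2,3,4,6}
Reach set: {0,2,4,5,6}
  0: ✓
  2: ✓
  4: ✓
  5: ✗ unsafe
  6: ✓
counterexample path to 5: tau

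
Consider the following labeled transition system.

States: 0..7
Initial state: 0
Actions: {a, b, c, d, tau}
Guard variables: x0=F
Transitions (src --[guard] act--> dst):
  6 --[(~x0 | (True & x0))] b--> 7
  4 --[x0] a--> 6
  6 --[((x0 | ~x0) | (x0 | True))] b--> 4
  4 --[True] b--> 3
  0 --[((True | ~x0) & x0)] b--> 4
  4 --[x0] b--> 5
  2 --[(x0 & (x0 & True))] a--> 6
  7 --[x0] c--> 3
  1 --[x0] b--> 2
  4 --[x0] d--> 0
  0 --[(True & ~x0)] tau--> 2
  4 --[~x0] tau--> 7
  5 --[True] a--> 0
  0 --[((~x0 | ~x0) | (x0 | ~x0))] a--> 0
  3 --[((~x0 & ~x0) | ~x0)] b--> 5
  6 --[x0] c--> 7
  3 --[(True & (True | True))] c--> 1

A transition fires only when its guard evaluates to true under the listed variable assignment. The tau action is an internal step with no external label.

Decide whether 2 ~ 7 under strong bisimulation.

Refine partition for ~:
  P[0] = {{0,1,2,3,4,5,6,7}}
  P[1] = {{0},{1,2,7},{3},{4},{5},{6}}
6 equivalence class(es) (converged in 2)
class of 2: {1,2,7}; class of 7: {1,2,7}

Answer: BISIMILAR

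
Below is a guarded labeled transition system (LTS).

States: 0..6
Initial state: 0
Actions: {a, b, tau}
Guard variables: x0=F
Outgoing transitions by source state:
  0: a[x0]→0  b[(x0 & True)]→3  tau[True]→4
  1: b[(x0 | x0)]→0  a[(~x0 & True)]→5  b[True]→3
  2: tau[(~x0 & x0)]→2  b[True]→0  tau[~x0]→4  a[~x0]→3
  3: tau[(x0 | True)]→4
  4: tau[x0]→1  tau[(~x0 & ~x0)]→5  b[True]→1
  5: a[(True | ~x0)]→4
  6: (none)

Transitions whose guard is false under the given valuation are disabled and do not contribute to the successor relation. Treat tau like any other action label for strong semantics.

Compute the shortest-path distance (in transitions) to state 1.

Answer: 2

Working:
BFS to 1:
  Layer 0: {0}
  Layer 1: {4}
  Layer 2: {1,5}
1 enters at depth 2; path tau·b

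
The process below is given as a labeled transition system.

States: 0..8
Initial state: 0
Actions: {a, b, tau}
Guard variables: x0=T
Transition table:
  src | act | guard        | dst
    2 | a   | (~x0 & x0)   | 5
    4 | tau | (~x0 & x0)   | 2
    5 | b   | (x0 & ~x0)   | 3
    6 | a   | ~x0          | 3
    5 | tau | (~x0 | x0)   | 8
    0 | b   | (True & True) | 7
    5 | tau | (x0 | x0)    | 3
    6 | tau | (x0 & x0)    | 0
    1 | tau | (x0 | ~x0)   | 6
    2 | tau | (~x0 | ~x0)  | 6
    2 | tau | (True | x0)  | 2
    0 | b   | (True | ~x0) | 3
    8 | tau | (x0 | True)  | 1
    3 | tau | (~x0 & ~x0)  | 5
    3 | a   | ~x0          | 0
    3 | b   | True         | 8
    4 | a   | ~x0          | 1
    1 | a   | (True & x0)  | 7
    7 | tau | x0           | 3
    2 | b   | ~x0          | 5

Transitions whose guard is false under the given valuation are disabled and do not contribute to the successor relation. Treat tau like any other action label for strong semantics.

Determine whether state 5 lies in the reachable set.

Answer: UNREACHABLE

Working:
Guard filter leaves 11 enabled edge(s).
depth 0: {0}
depth 1: {3,7}  now seen {0,3,7}
depth 2: {8}  now seen {0,3,7,8}
depth 3: {1}  now seen {0,1,3,7,8}
depth 4: {6}  now seen {0,1,3,6,7,8}
Reach set: {0,1,3,6,7,8}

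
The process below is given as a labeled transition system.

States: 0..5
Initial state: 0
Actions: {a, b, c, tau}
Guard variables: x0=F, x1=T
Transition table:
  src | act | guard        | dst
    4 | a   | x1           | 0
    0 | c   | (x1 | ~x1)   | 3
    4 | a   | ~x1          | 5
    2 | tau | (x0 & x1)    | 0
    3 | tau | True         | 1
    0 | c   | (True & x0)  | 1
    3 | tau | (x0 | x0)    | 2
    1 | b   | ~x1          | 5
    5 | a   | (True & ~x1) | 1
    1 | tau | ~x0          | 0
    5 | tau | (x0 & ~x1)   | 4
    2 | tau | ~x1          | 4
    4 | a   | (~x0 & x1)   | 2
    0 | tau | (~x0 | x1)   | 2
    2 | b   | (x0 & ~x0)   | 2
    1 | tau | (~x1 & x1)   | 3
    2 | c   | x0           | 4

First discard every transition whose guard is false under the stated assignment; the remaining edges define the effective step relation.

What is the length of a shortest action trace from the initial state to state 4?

Layered search for 4:
  Layer 0: {0}
  Layer 1: {2,3}
  Layer 2: {1}
4 never appears.

Answer: UNREACHABLE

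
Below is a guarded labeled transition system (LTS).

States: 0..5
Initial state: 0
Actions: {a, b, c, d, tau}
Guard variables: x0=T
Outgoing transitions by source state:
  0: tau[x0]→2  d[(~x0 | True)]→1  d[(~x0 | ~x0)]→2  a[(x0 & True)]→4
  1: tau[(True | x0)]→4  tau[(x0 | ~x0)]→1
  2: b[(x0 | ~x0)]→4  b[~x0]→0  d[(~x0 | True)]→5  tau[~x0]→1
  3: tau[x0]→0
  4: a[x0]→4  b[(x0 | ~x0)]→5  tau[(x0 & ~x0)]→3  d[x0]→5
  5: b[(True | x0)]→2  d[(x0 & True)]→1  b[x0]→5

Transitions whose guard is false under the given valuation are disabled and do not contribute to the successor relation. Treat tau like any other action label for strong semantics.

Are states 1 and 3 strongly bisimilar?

Compute ~ classes (split until stable):
  round 0: {{0,1,2,3,4,5}}
  round 1: {{0},{1,3},{2,5},{4}}
  round 2: {{0},{1},{2},{3},{4},{5}}
6 equivalence class(es) (converged in 3)
[1]={1}  [3]={3}

Answer: NOT BISIMILAR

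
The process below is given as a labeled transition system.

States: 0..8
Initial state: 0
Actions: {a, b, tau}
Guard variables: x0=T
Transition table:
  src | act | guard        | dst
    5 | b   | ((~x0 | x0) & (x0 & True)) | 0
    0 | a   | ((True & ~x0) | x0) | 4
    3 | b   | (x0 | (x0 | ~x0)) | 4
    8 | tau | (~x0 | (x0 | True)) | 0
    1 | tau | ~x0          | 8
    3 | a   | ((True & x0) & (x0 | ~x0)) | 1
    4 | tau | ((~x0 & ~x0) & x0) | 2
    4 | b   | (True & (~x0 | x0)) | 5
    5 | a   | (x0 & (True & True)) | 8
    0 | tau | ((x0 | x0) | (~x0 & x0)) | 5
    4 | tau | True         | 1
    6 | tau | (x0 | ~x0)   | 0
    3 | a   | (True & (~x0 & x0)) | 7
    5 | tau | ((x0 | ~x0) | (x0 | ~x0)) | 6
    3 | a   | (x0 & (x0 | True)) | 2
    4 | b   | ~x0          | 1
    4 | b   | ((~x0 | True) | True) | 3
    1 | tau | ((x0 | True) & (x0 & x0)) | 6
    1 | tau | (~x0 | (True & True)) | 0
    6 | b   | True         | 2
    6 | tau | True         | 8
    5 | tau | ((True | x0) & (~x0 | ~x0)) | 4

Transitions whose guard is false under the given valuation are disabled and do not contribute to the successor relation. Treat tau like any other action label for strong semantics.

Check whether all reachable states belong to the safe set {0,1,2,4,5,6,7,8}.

Answer: INVARIANT VIOLATED at state 3

Trace:
Inv-set: {0,1,2,4,5,6,7,8}
Reach set: {0,1,2,3,4,5,6,8}
  0: ok
  1: ok
  2: ok
  3: outside
  4: ok
  5: ok
  6: ok
  8: ok
reach 3 via a·b — violates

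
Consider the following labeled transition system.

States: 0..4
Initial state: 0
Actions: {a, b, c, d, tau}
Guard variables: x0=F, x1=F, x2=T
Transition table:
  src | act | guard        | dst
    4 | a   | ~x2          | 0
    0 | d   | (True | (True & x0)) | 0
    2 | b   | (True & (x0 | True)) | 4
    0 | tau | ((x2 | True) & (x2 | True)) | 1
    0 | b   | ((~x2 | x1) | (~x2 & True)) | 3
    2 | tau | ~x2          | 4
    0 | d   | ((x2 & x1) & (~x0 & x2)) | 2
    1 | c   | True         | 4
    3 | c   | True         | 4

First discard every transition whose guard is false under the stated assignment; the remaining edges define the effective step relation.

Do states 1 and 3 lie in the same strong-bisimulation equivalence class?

Compute ~ classes (split until stable):
  round 0: {{0,1,2,3,4}}
  round 1: {{0},{1,3},{2},{4}}
stable after 2 split(s): 4 block(s)
1∈{1,3}, 3∈{1,3}

Answer: BISIMILAR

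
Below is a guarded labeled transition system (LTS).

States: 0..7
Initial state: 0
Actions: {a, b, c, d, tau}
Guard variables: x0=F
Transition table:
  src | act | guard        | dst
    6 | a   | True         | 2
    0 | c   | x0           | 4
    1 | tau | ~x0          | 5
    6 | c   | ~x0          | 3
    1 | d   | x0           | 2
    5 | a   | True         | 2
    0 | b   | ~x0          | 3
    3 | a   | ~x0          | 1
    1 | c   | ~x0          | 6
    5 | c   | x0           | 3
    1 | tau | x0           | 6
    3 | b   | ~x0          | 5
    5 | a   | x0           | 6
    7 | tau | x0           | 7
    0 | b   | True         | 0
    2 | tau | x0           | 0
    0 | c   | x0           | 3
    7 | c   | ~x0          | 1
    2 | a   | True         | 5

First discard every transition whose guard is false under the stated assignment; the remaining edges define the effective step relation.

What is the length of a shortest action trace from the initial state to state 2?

Layered search for 2:
  L0 = {0}
  L1 = {3}
  L2 = {1,5}
  L3 = {2,6}
first hit 2 at d=3 via b·b·a

Answer: 3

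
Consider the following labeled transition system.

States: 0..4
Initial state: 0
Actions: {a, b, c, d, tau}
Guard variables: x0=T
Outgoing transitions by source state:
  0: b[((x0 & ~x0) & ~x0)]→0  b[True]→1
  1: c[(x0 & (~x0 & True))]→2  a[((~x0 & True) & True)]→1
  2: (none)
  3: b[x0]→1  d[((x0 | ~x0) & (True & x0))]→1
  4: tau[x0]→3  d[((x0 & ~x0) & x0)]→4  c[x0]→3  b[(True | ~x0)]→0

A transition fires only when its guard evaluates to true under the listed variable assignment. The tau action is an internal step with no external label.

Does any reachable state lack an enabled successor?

Reachable = {0,1}
  0: b→1  [deg 1]
  1: ∅  [deadlock]
Path to 1: b

Answer: DEADLOCK at state 1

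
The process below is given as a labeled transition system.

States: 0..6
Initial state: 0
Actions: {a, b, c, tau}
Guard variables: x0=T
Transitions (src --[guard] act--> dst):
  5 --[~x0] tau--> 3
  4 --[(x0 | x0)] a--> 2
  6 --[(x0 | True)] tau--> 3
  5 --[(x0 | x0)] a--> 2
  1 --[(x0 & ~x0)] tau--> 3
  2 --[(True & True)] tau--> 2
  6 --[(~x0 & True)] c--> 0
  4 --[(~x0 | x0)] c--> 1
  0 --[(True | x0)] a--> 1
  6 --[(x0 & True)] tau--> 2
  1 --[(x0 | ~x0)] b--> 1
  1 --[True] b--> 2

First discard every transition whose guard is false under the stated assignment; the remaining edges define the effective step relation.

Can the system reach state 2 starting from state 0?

Guard filter leaves 9 enabled edge(s).
Layer 0: {0}
Layer 1: {1}  now seen {0,1}
Layer 2: {2}  now seen {0,1,2}
Reachable = {0,1,2}
Path to 2: a·b

Answer: REACHABLE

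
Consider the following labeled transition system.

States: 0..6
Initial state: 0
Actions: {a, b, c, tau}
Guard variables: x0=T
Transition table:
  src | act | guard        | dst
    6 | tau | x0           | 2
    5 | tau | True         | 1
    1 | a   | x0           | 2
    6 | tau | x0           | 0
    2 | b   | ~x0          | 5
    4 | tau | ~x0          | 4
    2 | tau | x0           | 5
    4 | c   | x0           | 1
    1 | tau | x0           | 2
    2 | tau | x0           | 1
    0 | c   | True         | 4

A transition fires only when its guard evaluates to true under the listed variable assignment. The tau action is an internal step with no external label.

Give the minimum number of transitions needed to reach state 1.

Answer: 2

Analysis:
Layered search for 1:
  Layer 0: {0}
  Layer 1: {4}
  Layer 2: {1}
1 enters at depth 2; path c·c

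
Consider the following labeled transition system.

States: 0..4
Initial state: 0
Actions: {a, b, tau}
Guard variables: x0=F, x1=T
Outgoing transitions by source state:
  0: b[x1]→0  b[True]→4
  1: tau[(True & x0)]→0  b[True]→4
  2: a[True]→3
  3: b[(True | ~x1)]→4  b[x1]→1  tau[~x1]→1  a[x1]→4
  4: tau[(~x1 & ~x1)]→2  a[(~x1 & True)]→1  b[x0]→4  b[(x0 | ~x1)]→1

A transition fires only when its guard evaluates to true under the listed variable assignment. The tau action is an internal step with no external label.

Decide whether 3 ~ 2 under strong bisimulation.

Compute ~ classes (split until stable):
  π0 = {{0,1,2,3,4}}
  π1 = {{0,1},{2},{3},{4}}
  π2 = {{0},{1},{2},{3},{4}}
stable after 3 split(s): 5 block(s)
[3]={3}  [2]={2}

Answer: NOT BISIMILAR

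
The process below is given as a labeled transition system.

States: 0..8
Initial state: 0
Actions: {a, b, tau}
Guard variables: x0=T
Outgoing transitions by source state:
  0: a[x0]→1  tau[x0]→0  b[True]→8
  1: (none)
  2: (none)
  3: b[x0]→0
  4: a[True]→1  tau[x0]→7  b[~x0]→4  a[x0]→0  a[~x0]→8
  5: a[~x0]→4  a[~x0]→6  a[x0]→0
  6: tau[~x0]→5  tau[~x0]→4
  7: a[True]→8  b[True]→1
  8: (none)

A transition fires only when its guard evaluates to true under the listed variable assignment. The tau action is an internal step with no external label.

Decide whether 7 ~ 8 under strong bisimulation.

Answer: NOT BISIMILAR

Analysis:
Compute ~ classes (split until stable):
  P[0] = {{0,1,2,3,4,5,6,7,8}}
  P[1] = {{0},{1,2,6,8},{3},{4},{5},{7}}
stable after 2 split(s): 6 block(s)
class of 7: {7}; class of 8: {1,2,6,8}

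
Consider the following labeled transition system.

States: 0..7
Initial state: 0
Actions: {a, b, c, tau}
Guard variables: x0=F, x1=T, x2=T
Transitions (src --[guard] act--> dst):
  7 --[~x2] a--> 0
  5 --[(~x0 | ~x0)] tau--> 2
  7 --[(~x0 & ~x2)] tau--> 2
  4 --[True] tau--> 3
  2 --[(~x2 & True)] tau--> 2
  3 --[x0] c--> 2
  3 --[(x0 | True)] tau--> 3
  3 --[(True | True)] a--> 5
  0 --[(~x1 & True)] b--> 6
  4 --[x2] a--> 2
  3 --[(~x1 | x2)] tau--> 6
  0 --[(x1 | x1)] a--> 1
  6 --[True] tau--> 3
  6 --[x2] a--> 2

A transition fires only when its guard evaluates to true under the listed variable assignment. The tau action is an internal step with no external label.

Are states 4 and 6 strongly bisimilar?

Refine partition for ~:
  π0 = {{0,1,2,3,4,5,6,7}}
  π1 = {{0},{1,2,7},{3,4,6},{5}}
  π2 = {{0},{1,2,7},{3},{4,6},{5}}
Fixed point at round 3; 5 class(es).
[4]={4,6}  [6]={4,6}

Answer: BISIMILAR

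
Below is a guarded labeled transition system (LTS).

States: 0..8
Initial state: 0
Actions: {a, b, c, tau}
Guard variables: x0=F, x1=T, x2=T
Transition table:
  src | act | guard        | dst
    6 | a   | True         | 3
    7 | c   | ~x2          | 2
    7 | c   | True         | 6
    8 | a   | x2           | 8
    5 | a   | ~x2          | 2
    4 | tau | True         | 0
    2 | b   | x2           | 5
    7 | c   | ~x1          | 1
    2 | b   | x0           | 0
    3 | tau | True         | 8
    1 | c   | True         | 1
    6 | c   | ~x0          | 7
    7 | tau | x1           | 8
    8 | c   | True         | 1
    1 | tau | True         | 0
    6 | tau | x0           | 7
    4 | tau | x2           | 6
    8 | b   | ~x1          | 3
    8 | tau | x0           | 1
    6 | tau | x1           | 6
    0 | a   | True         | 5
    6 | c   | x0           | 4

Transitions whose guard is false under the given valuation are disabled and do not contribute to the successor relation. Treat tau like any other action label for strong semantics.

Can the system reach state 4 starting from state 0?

Answer: UNREACHABLE

Trace:
Guard filter leaves 14 enabled edge(s).
depth 0: {0}
depth 1: {5}  cumulative {0,5}
Reach set: {0,5}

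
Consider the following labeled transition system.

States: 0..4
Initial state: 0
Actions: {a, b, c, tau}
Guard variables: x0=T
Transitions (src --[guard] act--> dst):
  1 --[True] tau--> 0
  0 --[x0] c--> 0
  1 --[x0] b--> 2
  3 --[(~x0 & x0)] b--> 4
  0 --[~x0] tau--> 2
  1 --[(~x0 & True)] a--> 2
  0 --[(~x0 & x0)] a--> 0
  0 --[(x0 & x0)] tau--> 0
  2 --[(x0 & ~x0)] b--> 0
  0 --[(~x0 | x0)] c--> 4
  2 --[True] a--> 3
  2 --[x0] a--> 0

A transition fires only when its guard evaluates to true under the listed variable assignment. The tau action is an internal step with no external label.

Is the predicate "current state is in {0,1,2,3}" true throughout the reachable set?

Allowed set {0,1,2,3}
Reachable = {0,4}
  0: ✓
  4: VIOLATES
reach 4 via c — violates

Answer: INVARIANT VIOLATED at state 4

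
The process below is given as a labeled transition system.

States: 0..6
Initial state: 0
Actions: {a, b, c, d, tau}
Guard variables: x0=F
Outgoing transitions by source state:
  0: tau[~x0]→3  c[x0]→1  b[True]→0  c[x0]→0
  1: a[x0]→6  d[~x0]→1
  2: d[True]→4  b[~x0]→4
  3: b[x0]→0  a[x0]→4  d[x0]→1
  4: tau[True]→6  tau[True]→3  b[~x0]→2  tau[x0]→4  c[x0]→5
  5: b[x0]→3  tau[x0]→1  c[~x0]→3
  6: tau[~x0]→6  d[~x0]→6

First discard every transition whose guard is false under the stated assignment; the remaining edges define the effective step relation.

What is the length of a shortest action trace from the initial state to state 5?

BFS to 5:
  Layer 0: {0}
  Layer 1: {3}
5 never appears.

Answer: UNREACHABLE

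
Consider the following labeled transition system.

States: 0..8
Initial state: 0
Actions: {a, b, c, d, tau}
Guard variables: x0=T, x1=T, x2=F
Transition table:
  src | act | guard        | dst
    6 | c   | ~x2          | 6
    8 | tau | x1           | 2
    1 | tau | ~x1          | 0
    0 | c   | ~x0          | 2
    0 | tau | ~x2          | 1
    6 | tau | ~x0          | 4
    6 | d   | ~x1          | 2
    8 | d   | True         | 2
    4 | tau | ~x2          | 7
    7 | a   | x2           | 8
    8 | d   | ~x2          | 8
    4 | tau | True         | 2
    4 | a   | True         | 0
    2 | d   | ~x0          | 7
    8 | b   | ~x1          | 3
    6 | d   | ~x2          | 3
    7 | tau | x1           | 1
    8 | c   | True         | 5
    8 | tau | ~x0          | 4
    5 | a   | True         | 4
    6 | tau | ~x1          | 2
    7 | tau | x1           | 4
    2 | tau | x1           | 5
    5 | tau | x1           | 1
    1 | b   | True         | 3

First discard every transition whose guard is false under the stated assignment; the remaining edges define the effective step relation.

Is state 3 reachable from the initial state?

Answer: REACHABLE

Trace:
16 transition(s) survive guard evaluation.
Layer 0: {0}
Layer 1: {1}  now seen {0,1}
Layer 2: {3}  now seen {0,1,3}
Reach set: {0,1,3}
witness 3: tau·b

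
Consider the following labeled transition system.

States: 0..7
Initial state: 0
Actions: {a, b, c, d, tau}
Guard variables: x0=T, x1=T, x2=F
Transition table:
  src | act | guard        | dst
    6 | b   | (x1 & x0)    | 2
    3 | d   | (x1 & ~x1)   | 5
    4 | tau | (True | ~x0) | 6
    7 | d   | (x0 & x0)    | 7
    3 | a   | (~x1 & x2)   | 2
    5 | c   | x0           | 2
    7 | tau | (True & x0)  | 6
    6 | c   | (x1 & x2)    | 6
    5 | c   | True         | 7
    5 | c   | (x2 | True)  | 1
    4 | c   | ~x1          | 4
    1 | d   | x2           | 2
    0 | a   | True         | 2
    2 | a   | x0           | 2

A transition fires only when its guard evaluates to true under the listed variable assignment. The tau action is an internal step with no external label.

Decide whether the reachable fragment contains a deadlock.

Answer: DEADLOCK-FREE

Working:
Reach set: {0,2}
  0: a→2  [1 out]
  2: a→2  [1 out]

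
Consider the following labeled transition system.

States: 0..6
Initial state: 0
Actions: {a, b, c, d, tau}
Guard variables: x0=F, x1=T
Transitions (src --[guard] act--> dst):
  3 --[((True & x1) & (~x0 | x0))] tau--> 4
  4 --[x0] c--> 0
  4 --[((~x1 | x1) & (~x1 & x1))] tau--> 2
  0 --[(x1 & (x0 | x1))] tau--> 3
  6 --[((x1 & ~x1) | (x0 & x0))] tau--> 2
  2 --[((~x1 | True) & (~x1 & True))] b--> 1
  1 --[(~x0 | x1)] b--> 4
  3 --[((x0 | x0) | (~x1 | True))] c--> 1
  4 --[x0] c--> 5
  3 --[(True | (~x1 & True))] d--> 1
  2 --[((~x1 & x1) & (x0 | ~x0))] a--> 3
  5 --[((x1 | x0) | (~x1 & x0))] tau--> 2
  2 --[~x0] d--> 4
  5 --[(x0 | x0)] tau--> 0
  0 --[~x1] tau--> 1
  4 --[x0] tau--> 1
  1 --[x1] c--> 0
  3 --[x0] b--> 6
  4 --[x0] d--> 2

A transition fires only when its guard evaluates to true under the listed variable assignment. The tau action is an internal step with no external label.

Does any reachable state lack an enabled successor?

Reachable = {0,1,3,4}
  0: tau→3  [deg 1]
  1: b→4  c→0  [deg 2]
  3: c→1  d→1  tau→4  [deg 3]
  4: ∅  [no exit]
trace reaching 4: tau·tau

Answer: DEADLOCK at state 4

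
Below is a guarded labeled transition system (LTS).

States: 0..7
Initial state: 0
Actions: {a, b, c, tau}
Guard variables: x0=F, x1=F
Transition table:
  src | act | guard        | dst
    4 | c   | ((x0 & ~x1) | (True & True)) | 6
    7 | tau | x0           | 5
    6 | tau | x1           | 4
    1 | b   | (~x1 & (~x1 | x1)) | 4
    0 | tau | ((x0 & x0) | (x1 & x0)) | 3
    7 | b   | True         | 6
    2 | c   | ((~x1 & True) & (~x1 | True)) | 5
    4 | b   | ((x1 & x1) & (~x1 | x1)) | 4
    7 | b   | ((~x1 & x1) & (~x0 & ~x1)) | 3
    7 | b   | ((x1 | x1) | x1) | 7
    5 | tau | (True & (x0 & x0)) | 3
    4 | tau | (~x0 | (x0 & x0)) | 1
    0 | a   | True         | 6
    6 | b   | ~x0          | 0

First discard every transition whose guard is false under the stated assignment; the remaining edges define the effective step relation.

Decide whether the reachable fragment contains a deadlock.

Reach set: {0,6}
  0: a→6  [1 exit(s)]
  6: b→0  [1 exit(s)]

Answer: DEADLOCK-FREE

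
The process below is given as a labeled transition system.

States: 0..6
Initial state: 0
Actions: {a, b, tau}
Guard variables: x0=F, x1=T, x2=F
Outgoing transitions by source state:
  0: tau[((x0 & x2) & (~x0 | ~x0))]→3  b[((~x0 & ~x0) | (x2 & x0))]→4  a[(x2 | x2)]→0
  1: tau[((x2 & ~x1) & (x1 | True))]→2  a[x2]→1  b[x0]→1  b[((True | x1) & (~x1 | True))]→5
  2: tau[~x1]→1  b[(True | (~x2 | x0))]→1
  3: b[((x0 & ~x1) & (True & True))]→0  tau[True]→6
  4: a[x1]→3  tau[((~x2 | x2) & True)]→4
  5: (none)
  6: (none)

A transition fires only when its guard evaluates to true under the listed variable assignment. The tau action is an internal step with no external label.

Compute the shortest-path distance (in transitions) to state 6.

Answer: 3

Analysis:
Breadth-first toward 6:
  Layer 0: {0}
  Layer 1: {4}
  Layer 2: {3}
  Layer 3: {6}
first hit 6 at d=3 via b·a·tau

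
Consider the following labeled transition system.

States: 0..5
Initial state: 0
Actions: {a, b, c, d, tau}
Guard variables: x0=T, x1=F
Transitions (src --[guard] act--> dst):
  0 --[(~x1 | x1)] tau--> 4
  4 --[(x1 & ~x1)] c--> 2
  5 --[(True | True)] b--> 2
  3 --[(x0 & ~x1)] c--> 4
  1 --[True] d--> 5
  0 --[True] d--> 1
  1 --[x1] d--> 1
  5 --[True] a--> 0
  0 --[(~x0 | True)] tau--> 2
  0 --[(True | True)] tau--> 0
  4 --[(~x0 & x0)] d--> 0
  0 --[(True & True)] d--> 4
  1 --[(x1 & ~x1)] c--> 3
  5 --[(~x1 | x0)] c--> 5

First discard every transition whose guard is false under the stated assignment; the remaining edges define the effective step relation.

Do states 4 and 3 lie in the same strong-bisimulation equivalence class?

Answer: NOT BISIMILAR

Analysis:
Refine partition for ~:
  P[0] = {{0,1,2,3,4,5}}
  P[1] = {{0},{1},{2,4},{3},{5}}
stable after 2 split(s): 5 block(s)
class of 4: {2,4}; class of 3: {3}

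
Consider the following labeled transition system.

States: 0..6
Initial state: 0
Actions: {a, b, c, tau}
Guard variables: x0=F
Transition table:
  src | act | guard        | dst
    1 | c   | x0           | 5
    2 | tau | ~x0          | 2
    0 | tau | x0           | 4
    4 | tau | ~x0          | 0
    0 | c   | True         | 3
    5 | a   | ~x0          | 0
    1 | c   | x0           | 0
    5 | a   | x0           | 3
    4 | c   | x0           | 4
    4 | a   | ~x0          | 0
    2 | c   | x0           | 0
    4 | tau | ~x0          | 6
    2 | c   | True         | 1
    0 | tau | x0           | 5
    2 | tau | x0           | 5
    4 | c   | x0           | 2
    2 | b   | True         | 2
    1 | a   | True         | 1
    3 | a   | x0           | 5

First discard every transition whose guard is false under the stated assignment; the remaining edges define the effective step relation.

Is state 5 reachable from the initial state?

9 transition(s) survive guard evaluation.
L0 = {0}
L1 = {3}  total {0,3}
R = {0,3}

Answer: UNREACHABLE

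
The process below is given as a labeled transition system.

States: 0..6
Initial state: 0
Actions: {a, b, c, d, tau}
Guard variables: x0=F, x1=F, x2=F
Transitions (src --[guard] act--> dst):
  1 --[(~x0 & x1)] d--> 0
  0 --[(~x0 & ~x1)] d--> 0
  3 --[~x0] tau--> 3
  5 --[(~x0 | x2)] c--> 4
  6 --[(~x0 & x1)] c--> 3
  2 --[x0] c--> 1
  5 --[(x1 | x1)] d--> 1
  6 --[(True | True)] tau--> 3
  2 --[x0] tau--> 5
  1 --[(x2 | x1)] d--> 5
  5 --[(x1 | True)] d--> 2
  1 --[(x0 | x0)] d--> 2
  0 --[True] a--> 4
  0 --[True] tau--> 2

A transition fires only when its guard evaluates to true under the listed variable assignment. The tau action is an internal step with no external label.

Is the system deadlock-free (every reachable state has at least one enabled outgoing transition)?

R = {0,2,4}
  0: a→4  d→0  tau→2  [deg 3]
  2: ∅  [deadlock]
  4: ∅  [deadlock]
Path to 2: tau

Answer: DEADLOCK at state 2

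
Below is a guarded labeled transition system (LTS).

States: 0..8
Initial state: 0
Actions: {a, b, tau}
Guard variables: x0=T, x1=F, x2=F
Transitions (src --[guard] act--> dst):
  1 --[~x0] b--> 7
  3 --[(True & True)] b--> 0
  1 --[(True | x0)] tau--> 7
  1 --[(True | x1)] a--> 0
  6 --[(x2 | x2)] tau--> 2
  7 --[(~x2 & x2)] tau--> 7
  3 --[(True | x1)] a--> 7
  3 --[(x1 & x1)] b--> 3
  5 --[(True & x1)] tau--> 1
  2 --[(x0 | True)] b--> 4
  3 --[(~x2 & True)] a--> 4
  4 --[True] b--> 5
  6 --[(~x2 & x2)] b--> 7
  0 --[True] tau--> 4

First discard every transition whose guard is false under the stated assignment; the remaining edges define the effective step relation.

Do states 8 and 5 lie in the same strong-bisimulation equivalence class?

Compute ~ classes (split until stable):
  P[0] = {{0,1,2,3,4,5,6,7,8}}
  P[1] = {{0},{1},{2,4},{3},{5,6,7,8}}
  P[2] = {{0},{1},{2},{3},{4},{5,6,7,8}}
stable after 3 split(s): 6 block(s)
8∈{5,6,7,8}, 5∈{5,6,7,8}

Answer: BISIMILAR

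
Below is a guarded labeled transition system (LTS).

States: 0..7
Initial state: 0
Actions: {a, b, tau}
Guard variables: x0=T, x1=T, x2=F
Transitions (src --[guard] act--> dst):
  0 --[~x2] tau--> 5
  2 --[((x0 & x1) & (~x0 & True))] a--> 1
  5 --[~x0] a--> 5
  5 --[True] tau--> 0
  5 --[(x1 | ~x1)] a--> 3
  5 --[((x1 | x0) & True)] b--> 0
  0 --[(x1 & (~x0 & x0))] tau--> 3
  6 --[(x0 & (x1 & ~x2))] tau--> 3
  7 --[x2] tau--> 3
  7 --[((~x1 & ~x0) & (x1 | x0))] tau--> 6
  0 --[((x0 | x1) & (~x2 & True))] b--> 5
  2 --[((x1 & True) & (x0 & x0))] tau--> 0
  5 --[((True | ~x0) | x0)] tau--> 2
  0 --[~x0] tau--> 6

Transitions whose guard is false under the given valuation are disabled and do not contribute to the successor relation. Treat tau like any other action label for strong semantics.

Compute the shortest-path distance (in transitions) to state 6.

Answer: UNREACHABLE

Working:
Layered search for 6:
  L0 = {0}
  L1 = {5}
  L2 = {2,3}
6 never appears.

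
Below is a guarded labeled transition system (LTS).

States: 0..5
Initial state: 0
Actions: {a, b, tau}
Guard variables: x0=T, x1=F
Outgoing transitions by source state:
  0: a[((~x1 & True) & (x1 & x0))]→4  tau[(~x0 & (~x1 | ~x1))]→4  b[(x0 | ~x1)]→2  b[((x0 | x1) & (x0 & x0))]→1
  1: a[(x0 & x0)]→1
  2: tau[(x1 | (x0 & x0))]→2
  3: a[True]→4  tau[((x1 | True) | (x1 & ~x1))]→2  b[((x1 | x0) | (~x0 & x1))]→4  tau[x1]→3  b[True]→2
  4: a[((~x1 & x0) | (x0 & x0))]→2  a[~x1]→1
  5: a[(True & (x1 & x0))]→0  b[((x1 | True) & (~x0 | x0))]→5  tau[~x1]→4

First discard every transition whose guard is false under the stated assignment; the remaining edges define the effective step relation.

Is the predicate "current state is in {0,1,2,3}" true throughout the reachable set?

Answer: INVARIANT HOLDS

Analysis:
Inv-set: {0,1,2,3}
Reach set: {0,1,2}
  0: ✓
  1: ✓
  2: ✓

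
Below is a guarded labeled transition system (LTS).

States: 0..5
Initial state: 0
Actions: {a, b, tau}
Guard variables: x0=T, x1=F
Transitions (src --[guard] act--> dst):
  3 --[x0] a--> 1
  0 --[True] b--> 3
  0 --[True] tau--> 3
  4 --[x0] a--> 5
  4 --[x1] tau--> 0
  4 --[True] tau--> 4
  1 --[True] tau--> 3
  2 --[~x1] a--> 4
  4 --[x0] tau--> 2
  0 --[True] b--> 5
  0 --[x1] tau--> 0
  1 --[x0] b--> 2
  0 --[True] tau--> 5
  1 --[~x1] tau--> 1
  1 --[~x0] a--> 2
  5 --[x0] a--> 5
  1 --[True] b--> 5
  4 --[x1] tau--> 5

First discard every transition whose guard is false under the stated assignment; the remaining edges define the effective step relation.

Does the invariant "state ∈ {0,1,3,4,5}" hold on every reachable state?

Allowed set {0,1,3,4,5}
Reach set: {0,1,2,3,4,5}
  0: ok
  1: ok
  2: outside
  3: ok
  4: ok
  5: ok
counterexample path to 2: b·a·b

Answer: INVARIANT VIOLATED at state 2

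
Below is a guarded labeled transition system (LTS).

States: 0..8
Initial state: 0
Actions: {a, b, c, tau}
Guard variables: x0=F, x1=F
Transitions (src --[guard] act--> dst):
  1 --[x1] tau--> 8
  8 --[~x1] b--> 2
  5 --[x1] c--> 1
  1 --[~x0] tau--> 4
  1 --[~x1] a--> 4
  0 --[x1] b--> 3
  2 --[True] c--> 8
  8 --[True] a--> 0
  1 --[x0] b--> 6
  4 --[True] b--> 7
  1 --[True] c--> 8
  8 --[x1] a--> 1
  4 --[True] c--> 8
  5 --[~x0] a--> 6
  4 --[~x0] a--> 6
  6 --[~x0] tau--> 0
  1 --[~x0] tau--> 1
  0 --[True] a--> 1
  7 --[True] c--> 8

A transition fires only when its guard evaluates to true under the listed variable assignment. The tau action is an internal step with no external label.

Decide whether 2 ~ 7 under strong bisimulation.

Compute ~ classes (split until stable):
  round 0: {{0,1,2,3,4,5,6,7,8}}
  round 1: {{0,5},{1},{2,7},{3},{4},{6},{8}}
  round 2: {{0},{1},{2,7},{3},{4},{5},{6},{8}}
stable after 3 split(s): 8 block(s)
class of 2: {2,7}; class of 7: {2,7}

Answer: BISIMILAR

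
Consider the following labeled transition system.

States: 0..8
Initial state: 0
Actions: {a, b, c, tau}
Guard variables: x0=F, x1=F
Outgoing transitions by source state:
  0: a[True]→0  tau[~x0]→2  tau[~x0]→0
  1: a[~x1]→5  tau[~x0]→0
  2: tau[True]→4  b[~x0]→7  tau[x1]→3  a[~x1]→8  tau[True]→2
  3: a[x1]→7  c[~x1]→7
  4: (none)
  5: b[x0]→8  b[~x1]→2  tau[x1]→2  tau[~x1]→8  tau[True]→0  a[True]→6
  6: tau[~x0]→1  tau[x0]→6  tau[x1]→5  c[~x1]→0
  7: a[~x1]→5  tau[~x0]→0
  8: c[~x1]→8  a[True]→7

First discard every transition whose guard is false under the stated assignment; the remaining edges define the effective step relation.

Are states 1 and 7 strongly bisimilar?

Answer: BISIMILAR

Analysis:
Refine partition for ~:
  P[0] = {{0,1,2,3,4,5,6,7,8}}
  P[1] = {{0,1,7},{2,5},{3},{4},{6},{8}}
  P[2] = {{0},{1,7},{2},{3},{4},{5},{6},{8}}
8 equivalence class(es) (converged in 3)
class of 1: {1,7}; class of 7: {1,7}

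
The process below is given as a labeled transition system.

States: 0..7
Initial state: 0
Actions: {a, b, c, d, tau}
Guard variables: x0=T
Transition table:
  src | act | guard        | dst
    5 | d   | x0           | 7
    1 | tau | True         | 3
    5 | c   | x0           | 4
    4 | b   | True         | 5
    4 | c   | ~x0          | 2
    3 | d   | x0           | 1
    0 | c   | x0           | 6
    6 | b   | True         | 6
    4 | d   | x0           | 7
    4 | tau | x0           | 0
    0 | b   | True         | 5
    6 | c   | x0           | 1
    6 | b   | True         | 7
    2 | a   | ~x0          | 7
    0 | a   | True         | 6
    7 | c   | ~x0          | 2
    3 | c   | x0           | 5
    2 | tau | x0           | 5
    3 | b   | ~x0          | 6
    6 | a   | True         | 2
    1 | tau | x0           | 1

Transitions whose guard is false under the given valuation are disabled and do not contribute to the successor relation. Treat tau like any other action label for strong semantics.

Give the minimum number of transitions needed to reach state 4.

Answer: 2

Analysis:
BFS to 4:
  depth 0: {0}
  depth 1: {5,6}
  depth 2: {1,2,4,7}
depth(4)=2, e.g. b·c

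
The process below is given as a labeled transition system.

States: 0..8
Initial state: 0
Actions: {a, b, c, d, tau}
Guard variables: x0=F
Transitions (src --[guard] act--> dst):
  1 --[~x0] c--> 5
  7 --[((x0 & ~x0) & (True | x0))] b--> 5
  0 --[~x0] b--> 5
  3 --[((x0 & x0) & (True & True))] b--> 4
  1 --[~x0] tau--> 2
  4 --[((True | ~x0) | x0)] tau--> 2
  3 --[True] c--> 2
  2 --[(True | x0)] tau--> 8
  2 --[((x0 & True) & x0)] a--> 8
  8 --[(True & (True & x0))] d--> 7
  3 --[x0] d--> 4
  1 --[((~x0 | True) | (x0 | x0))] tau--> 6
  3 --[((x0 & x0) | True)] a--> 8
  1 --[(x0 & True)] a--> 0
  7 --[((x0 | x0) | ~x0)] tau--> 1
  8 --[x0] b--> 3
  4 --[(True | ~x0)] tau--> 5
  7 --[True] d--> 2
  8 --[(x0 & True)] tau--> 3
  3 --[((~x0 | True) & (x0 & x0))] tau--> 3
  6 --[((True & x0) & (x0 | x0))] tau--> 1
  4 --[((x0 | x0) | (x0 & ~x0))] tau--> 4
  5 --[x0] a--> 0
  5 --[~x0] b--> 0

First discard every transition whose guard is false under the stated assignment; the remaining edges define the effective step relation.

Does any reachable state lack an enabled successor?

Answer: DEADLOCK-FREE

Trace:
Reachable = {0,5}
  0: b→5  [1 exit(s)]
  5: b→0  [1 exit(s)]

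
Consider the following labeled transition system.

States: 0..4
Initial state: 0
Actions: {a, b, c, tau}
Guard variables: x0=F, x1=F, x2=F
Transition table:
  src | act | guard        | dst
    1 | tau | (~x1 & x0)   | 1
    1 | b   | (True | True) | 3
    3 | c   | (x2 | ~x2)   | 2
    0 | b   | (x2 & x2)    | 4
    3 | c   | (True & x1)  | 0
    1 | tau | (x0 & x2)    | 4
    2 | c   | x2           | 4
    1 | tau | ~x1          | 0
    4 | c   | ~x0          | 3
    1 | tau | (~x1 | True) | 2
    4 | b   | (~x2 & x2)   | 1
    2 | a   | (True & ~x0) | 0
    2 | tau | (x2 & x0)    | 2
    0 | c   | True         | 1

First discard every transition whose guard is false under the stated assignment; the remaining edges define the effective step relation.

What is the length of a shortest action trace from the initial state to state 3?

Breadth-first toward 3:
  depth 0: {0}
  depth 1: {1}
  depth 2: {2,3}
depth(3)=2, e.g. c·b

Answer: 2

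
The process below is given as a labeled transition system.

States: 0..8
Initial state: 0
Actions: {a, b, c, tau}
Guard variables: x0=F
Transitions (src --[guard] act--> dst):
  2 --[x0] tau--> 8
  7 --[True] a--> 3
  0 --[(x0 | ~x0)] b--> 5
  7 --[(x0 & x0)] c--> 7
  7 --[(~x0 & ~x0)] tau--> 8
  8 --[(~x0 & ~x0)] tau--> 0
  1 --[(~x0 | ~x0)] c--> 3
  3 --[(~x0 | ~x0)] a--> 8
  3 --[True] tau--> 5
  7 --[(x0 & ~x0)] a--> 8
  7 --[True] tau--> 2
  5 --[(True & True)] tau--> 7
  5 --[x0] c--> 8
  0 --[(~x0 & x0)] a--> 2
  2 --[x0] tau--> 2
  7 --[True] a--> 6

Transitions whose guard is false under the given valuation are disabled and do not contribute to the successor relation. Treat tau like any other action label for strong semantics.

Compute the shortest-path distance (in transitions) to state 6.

Answer: 3

Analysis:
BFS to 6:
  L0 = {0}
  L1 = {5}
  L2 = {7}
  L3 = {2,3,6,8}
6 enters at depth 3; path b·tau·a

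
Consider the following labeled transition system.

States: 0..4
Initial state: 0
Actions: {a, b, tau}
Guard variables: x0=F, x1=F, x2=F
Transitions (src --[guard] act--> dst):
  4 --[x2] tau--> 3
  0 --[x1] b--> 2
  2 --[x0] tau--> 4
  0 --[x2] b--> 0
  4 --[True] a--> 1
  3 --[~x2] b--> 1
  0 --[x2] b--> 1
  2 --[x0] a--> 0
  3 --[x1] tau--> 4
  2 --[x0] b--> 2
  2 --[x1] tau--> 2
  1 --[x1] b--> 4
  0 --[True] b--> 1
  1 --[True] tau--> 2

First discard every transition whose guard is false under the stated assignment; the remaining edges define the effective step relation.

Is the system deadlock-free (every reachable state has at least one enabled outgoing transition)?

Answer: DEADLOCK at state 2

Analysis:
R = {0,1,2}
  0: b→1  [1 exit(s)]
  1: tau→2  [1 exit(s)]
  2: ∅  [no exit]
Path to 2: b·tau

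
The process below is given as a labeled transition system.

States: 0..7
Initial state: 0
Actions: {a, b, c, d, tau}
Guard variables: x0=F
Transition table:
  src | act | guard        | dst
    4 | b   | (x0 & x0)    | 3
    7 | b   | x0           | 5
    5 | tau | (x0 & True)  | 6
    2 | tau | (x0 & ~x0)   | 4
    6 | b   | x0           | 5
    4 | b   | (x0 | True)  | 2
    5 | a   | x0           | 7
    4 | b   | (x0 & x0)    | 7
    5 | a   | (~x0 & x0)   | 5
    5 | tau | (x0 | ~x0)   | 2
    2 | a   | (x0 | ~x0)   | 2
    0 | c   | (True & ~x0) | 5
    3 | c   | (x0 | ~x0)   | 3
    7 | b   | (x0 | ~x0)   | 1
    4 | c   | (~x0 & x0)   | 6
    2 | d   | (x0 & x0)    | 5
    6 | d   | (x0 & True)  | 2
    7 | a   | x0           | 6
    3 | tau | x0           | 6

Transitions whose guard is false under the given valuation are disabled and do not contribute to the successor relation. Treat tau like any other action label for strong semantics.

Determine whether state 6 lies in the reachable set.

Answer: UNREACHABLE

Analysis:
6 transition(s) survive guard evaluation.
Layer 0: {0}
Layer 1: {5}  now seen {0,5}
Layer 2: {2}  now seen {0,2,5}
R = {0,2,5}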